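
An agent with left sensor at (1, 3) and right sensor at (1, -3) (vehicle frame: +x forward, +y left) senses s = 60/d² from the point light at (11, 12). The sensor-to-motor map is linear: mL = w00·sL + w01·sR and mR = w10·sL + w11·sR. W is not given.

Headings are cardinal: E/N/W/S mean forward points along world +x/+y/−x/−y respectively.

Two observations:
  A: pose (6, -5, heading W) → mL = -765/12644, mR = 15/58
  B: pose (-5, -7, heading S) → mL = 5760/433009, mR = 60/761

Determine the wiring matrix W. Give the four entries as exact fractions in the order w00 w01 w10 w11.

1/2 -1/2 0 1

obs A: pose=(6,-5,W) → sL=15/109, sR=15/58, mL=-765/12644, mR=15/58
obs B: pose=(-5,-7,S) → sL=60/569, sR=60/761, mL=5760/433009, mR=60/761
sensor matrix S = [[15/109, 15/58], [60/569, 60/761]]; det S = -22476150/1368741449
solve [mL_A; mL_B] = S·[w00; w01] and [mR_A; mR_B] = S·[w10; w11]:
  w00 = 1/2, w01 = -1/2, w10 = 0, w11 = 1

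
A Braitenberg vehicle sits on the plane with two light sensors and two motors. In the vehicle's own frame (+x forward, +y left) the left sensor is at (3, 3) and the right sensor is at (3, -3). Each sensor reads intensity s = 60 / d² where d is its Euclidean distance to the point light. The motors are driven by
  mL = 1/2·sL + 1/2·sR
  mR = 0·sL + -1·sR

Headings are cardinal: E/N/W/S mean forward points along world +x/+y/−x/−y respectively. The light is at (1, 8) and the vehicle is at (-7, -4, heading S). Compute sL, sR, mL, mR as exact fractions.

6/25 30/173 894/4325 -30/173

left sensor world pos  = (-4, -7); dL² = 250
right sensor world pos = (-10, -7); dR² = 346
sL = 60/250 = 6/25
sR = 60/346 = 30/173
mL = 1/2·sL + 1/2·sR = 894/4325
mR = 0·sL + -1·sR = -30/173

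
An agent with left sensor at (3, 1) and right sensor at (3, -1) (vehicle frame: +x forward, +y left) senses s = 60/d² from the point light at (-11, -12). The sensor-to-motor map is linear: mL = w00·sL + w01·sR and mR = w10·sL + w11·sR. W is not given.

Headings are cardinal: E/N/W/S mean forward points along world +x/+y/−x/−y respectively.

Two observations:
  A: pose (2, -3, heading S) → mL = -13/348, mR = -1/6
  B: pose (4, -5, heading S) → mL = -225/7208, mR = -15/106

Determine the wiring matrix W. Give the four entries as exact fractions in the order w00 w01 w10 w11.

obs A: pose=(2,-3,S) → sL=15/58, sR=1/3, mL=-13/348, mR=-1/6
obs B: pose=(4,-5,S) → sL=15/68, sR=15/53, mL=-225/7208, mR=-15/106
sensor matrix S = [[15/58, 1/3], [15/68, 15/53]]; det S = -35/104516
solve [mL_A; mL_B] = S·[w00; w01] and [mR_A; mR_B] = S·[w10; w11]:
  w00 = 1/2, w01 = -1/2, w10 = 0, w11 = -1/2

1/2 -1/2 0 -1/2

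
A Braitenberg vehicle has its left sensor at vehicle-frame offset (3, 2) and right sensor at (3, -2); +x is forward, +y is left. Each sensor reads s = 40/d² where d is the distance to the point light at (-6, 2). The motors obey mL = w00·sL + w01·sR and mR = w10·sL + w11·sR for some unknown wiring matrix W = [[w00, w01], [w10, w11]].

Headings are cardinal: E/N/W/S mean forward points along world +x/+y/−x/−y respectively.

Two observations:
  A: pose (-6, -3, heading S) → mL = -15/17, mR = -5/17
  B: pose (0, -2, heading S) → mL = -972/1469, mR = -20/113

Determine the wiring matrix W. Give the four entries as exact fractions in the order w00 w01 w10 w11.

-1 -1/2 -1/2 0

obs A: pose=(-6,-3,S) → sL=10/17, sR=10/17, mL=-15/17, mR=-5/17
obs B: pose=(0,-2,S) → sL=40/113, sR=8/13, mL=-972/1469, mR=-20/113
sensor matrix S = [[10/17, 10/17], [40/113, 8/13]]; det S = 3840/24973
solve [mL_A; mL_B] = S·[w00; w01] and [mR_A; mR_B] = S·[w10; w11]:
  w00 = -1, w01 = -1/2, w10 = -1/2, w11 = 0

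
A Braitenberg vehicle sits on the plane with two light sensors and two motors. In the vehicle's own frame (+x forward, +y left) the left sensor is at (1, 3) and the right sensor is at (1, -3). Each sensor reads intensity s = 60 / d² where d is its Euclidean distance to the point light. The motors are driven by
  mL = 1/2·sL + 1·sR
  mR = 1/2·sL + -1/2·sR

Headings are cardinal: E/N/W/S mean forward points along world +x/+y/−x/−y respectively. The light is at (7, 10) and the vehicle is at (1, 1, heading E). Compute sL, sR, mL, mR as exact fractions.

left sensor world pos  = (2, 4); dL² = 61
right sensor world pos = (2, -2); dR² = 169
sL = 60/61 = 60/61
sR = 60/169 = 60/169
mL = 1/2·sL + 1·sR = 8730/10309
mR = 1/2·sL + -1/2·sR = 3240/10309

60/61 60/169 8730/10309 3240/10309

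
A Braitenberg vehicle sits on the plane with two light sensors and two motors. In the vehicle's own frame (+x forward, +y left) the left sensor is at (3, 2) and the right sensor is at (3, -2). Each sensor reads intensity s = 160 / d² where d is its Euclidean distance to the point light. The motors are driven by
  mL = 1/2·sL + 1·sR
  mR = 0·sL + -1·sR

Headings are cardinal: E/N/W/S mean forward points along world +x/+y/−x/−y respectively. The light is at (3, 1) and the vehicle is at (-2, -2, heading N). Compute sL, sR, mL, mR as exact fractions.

160/49 160/9 8560/441 -160/9

left sensor world pos  = (-4, 1); dL² = 49
right sensor world pos = (0, 1); dR² = 9
sL = 160/49 = 160/49
sR = 160/9 = 160/9
mL = 1/2·sL + 1·sR = 8560/441
mR = 0·sL + -1·sR = -160/9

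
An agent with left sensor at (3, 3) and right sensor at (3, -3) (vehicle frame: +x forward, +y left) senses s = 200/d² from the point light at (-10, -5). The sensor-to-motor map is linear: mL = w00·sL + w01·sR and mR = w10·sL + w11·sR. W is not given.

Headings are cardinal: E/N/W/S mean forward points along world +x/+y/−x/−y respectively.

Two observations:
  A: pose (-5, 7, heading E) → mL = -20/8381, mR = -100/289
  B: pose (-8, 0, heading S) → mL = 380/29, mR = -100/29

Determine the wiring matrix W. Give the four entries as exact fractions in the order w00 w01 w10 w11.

-1 1/2 -1/2 0

obs A: pose=(-5,7,E) → sL=200/289, sR=40/29, mL=-20/8381, mR=-100/289
obs B: pose=(-8,0,S) → sL=200/29, sR=40, mL=380/29, mR=-100/29
sensor matrix S = [[200/289, 40/29], [200/29, 40]]; det S = 4416000/243049
solve [mL_A; mL_B] = S·[w00; w01] and [mR_A; mR_B] = S·[w10; w11]:
  w00 = -1, w01 = 1/2, w10 = -1/2, w11 = 0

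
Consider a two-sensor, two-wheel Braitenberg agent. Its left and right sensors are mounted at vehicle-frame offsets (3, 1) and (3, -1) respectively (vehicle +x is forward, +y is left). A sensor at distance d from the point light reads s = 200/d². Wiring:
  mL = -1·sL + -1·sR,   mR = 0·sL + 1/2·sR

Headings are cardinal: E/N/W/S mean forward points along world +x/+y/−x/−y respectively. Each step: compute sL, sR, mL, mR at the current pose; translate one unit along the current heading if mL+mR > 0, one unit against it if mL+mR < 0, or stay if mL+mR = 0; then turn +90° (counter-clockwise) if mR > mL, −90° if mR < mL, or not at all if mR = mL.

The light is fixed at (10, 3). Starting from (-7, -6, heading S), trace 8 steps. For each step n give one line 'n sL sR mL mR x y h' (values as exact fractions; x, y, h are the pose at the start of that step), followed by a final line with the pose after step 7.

n=0: pose=(-7,-6,S); sL=1/2, sR=50/117; mL=-217/234, mR=25/117; mL+mR=-167/234 → advance -1; mR−mL=89/78 → turn +1·90°
n=1: pose=(-7,-5,E); sL=40/49, sR=200/277; mL=-20880/13573, mR=100/277; mL+mR=-15980/13573 → advance -1; mR−mL=25780/13573 → turn +1·90°
n=2: pose=(-8,-5,N); sL=100/193, sR=100/157; mL=-35000/30301, mR=50/157; mL+mR=-25350/30301 → advance -1; mR−mL=44650/30301 → turn +1·90°
n=3: pose=(-8,-6,W); sL=200/541, sR=40/101; mL=-41840/54641, mR=20/101; mL+mR=-31020/54641 → advance -1; mR−mL=52660/54641 → turn +1·90°
n=4: pose=(-7,-6,S); sL=1/2, sR=50/117; mL=-217/234, mR=25/117; mL+mR=-167/234 → advance -1; mR−mL=89/78 → turn +1·90°
n=5: pose=(-7,-5,E); sL=40/49, sR=200/277; mL=-20880/13573, mR=100/277; mL+mR=-15980/13573 → advance -1; mR−mL=25780/13573 → turn +1·90°
n=6: pose=(-8,-5,N); sL=100/193, sR=100/157; mL=-35000/30301, mR=50/157; mL+mR=-25350/30301 → advance -1; mR−mL=44650/30301 → turn +1·90°
n=7: pose=(-8,-6,W); sL=200/541, sR=40/101; mL=-41840/54641, mR=20/101; mL+mR=-31020/54641 → advance -1; mR−mL=52660/54641 → turn +1·90°

0 1/2 50/117 -217/234 25/117 -7 -6 S
1 40/49 200/277 -20880/13573 100/277 -7 -5 E
2 100/193 100/157 -35000/30301 50/157 -8 -5 N
3 200/541 40/101 -41840/54641 20/101 -8 -6 W
4 1/2 50/117 -217/234 25/117 -7 -6 S
5 40/49 200/277 -20880/13573 100/277 -7 -5 E
6 100/193 100/157 -35000/30301 50/157 -8 -5 N
7 200/541 40/101 -41840/54641 20/101 -8 -6 W
final -7 -6 S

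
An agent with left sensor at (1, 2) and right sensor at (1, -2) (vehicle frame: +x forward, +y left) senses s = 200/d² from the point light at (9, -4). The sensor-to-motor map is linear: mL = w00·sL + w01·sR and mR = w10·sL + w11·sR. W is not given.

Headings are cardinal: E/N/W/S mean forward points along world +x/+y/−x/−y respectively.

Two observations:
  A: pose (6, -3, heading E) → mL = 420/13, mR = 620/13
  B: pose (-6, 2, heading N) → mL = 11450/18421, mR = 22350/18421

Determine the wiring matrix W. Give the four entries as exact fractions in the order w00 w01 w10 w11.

obs A: pose=(6,-3,E) → sL=200/13, sR=40, mL=420/13, mR=620/13
obs B: pose=(-6,2,N) → sL=100/169, sR=100/109, mL=11450/18421, mR=22350/18421
sensor matrix S = [[200/13, 40], [100/169, 100/109]]; det S = -176000/18421
solve [mL_A; mL_B] = S·[w00; w01] and [mR_A; mR_B] = S·[w10; w11]:
  w00 = -1/2, w01 = 1, w10 = 1/2, w11 = 1

-1/2 1 1/2 1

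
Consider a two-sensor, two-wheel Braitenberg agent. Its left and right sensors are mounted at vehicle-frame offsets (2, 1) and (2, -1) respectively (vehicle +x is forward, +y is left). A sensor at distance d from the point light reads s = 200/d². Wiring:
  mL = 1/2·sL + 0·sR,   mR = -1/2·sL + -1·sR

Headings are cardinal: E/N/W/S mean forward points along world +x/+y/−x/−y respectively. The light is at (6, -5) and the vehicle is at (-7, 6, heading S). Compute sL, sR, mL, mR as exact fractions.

left sensor world pos  = (-6, 4); dL² = 225
right sensor world pos = (-8, 4); dR² = 277
sL = 200/225 = 8/9
sR = 200/277 = 200/277
mL = 1/2·sL + 0·sR = 4/9
mR = -1/2·sL + -1·sR = -2908/2493

8/9 200/277 4/9 -2908/2493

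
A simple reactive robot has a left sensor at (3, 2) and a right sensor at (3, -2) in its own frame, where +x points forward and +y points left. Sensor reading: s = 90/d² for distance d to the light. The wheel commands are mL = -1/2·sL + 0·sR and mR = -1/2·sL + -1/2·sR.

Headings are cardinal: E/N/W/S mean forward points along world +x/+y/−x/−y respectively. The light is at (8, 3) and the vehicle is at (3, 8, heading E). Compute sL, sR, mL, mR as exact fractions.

left sensor world pos  = (6, 10); dL² = 53
right sensor world pos = (6, 6); dR² = 13
sL = 90/53 = 90/53
sR = 90/13 = 90/13
mL = -1/2·sL + 0·sR = -45/53
mR = -1/2·sL + -1/2·sR = -2970/689

90/53 90/13 -45/53 -2970/689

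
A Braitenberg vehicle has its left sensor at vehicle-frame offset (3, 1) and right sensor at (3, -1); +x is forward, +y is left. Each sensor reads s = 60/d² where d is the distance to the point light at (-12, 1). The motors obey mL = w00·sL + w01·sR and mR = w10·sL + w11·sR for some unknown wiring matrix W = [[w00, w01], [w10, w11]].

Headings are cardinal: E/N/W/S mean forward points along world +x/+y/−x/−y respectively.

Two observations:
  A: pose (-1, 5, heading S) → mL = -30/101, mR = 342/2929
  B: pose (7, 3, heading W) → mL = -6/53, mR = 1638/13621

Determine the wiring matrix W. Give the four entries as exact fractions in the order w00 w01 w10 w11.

0 -1/2 1 -1/2

obs A: pose=(-1,5,S) → sL=12/29, sR=60/101, mL=-30/101, mR=342/2929
obs B: pose=(7,3,W) → sL=60/257, sR=12/53, mL=-6/53, mR=1638/13621
sensor matrix S = [[12/29, 60/101], [60/257, 12/53]]; det S = -1795392/39895909
solve [mL_A; mL_B] = S·[w00; w01] and [mR_A; mR_B] = S·[w10; w11]:
  w00 = 0, w01 = -1/2, w10 = 1, w11 = -1/2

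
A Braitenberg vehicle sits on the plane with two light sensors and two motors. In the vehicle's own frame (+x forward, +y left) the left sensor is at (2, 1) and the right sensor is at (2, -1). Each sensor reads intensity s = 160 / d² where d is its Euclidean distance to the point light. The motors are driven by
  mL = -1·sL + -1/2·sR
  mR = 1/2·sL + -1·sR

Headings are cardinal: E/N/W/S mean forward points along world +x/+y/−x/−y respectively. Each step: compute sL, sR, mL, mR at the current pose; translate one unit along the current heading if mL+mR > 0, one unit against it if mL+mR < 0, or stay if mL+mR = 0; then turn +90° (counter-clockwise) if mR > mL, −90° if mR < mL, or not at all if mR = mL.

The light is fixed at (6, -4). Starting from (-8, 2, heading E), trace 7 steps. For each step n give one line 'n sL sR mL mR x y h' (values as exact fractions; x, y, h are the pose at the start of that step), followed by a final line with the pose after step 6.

n=0: pose=(-8,2,E); sL=160/193, sR=160/169; mL=-42480/32617, mR=-17360/32617; mL+mR=-59840/32617 → advance -1; mR−mL=25120/32617 → turn +1·90°
n=1: pose=(-9,2,N); sL=1/2, sR=8/13; mL=-21/26, mR=-19/52; mL+mR=-61/52 → advance -1; mR−mL=23/52 → turn +1·90°
n=2: pose=(-9,1,W); sL=32/61, sR=32/65; mL=-3056/3965, mR=-912/3965; mL+mR=-3968/3965 → advance -1; mR−mL=2144/3965 → turn +1·90°
n=3: pose=(-8,1,S); sL=80/89, sR=80/117; mL=-12920/10413, mR=-2440/10413; mL+mR=-5120/3471 → advance -1; mR−mL=10480/10413 → turn +1·90°
n=4: pose=(-8,2,E); sL=160/193, sR=160/169; mL=-42480/32617, mR=-17360/32617; mL+mR=-59840/32617 → advance -1; mR−mL=25120/32617 → turn +1·90°
n=5: pose=(-9,2,N); sL=1/2, sR=8/13; mL=-21/26, mR=-19/52; mL+mR=-61/52 → advance -1; mR−mL=23/52 → turn +1·90°
n=6: pose=(-9,1,W); sL=32/61, sR=32/65; mL=-3056/3965, mR=-912/3965; mL+mR=-3968/3965 → advance -1; mR−mL=2144/3965 → turn +1·90°

0 160/193 160/169 -42480/32617 -17360/32617 -8 2 E
1 1/2 8/13 -21/26 -19/52 -9 2 N
2 32/61 32/65 -3056/3965 -912/3965 -9 1 W
3 80/89 80/117 -12920/10413 -2440/10413 -8 1 S
4 160/193 160/169 -42480/32617 -17360/32617 -8 2 E
5 1/2 8/13 -21/26 -19/52 -9 2 N
6 32/61 32/65 -3056/3965 -912/3965 -9 1 W
final -8 1 S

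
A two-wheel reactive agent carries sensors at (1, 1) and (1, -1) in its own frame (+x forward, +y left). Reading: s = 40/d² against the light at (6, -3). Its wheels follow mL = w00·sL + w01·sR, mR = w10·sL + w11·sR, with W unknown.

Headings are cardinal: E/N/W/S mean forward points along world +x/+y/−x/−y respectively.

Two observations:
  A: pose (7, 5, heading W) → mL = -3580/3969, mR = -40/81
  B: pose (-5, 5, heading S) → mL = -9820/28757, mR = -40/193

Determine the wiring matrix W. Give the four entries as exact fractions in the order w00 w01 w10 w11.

obs A: pose=(7,5,W) → sL=40/49, sR=40/81, mL=-3580/3969, mR=-40/81
obs B: pose=(-5,5,S) → sL=40/149, sR=40/193, mL=-9820/28757, mR=-40/193
sensor matrix S = [[40/49, 40/81], [40/149, 40/193]]; det S = 4179200/114136533
solve [mL_A; mL_B] = S·[w00; w01] and [mR_A; mR_B] = S·[w10; w11]:
  w00 = -1/2, w01 = -1, w10 = 0, w11 = -1

-1/2 -1 0 -1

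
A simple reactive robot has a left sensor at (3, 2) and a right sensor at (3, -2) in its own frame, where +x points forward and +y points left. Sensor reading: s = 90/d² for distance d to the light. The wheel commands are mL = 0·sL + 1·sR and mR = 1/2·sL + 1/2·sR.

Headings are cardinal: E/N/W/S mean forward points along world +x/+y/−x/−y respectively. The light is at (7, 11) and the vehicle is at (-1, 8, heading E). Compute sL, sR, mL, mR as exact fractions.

left sensor world pos  = (2, 10); dL² = 26
right sensor world pos = (2, 6); dR² = 50
sL = 90/26 = 45/13
sR = 90/50 = 9/5
mL = 0·sL + 1·sR = 9/5
mR = 1/2·sL + 1/2·sR = 171/65

45/13 9/5 9/5 171/65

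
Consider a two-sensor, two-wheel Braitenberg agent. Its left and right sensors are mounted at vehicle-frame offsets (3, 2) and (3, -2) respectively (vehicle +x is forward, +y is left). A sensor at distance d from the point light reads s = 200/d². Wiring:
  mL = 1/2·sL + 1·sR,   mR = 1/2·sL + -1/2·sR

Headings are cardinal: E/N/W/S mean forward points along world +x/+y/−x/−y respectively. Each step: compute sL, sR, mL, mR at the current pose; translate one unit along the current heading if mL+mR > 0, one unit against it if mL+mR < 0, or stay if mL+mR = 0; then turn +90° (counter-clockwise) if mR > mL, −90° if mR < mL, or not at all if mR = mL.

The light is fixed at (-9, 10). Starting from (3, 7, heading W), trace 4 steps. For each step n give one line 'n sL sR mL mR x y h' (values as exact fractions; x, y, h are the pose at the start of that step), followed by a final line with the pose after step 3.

0 100/53 100/41 7350/2173 -600/2173 3 7 W
1 200/81 200/169 33100/13689 8800/13689 2 7 N
2 50/49 50/53 3775/2597 100/2597 2 8 E
3 200/221 8/5 2268/1105 -384/1105 3 8 S
final 3 7 W

n=0: pose=(3,7,W); sL=100/53, sR=100/41; mL=7350/2173, mR=-600/2173; mL+mR=6750/2173 → advance +1; mR−mL=-150/41 → turn -1·90°
n=1: pose=(2,7,N); sL=200/81, sR=200/169; mL=33100/13689, mR=8800/13689; mL+mR=41900/13689 → advance +1; mR−mL=-300/169 → turn -1·90°
n=2: pose=(2,8,E); sL=50/49, sR=50/53; mL=3775/2597, mR=100/2597; mL+mR=3875/2597 → advance +1; mR−mL=-75/53 → turn -1·90°
n=3: pose=(3,8,S); sL=200/221, sR=8/5; mL=2268/1105, mR=-384/1105; mL+mR=1884/1105 → advance +1; mR−mL=-12/5 → turn -1·90°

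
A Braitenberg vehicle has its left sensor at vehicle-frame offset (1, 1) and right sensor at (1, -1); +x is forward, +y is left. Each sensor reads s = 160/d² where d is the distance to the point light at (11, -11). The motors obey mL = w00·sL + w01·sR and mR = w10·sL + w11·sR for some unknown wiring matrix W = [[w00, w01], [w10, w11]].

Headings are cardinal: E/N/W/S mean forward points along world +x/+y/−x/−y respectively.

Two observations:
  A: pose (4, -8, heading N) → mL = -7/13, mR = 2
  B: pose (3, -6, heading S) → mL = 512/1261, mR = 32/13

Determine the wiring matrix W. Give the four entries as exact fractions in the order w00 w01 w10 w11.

obs A: pose=(4,-8,N) → sL=2, sR=40/13, mL=-7/13, mR=2
obs B: pose=(3,-6,S) → sL=32/13, sR=160/97, mL=512/1261, mR=32/13
sensor matrix S = [[2, 40/13], [32/13, 160/97]]; det S = -70080/16393
solve [mL_A; mL_B] = S·[w00; w01] and [mR_A; mR_B] = S·[w10; w11]:
  w00 = 1/2, w01 = -1/2, w10 = 1, w11 = 0

1/2 -1/2 1 0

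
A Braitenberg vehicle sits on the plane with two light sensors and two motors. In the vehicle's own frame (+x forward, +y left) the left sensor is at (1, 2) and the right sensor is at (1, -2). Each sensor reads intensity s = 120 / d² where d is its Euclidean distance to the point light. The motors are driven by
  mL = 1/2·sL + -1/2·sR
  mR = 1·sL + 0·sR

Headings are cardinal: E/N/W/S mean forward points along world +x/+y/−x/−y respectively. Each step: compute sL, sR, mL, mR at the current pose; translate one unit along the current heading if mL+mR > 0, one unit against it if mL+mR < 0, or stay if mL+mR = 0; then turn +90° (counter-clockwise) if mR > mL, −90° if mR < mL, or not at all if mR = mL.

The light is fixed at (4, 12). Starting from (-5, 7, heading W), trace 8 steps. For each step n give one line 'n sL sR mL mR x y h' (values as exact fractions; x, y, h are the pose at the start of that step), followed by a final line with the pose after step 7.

n=0: pose=(-5,7,W); sL=120/149, sR=120/109; mL=-2400/16241, mR=120/149; mL+mR=10680/16241 → advance +1; mR−mL=15480/16241 → turn +1·90°
n=1: pose=(-6,7,S); sL=6/5, sR=2/3; mL=4/15, mR=6/5; mL+mR=22/15 → advance +1; mR−mL=14/15 → turn +1·90°
n=2: pose=(-6,6,E); sL=120/97, sR=24/29; mL=576/2813, mR=120/97; mL+mR=4056/2813 → advance +1; mR−mL=2904/2813 → turn +1·90°
n=3: pose=(-5,6,N); sL=60/73, sR=60/37; mL=-1080/2701, mR=60/73; mL+mR=1140/2701 → advance +1; mR−mL=3300/2701 → turn +1·90°
n=4: pose=(-5,7,W); sL=120/149, sR=120/109; mL=-2400/16241, mR=120/149; mL+mR=10680/16241 → advance +1; mR−mL=15480/16241 → turn +1·90°
n=5: pose=(-6,7,S); sL=6/5, sR=2/3; mL=4/15, mR=6/5; mL+mR=22/15 → advance +1; mR−mL=14/15 → turn +1·90°
n=6: pose=(-6,6,E); sL=120/97, sR=24/29; mL=576/2813, mR=120/97; mL+mR=4056/2813 → advance +1; mR−mL=2904/2813 → turn +1·90°
n=7: pose=(-5,6,N); sL=60/73, sR=60/37; mL=-1080/2701, mR=60/73; mL+mR=1140/2701 → advance +1; mR−mL=3300/2701 → turn +1·90°

0 120/149 120/109 -2400/16241 120/149 -5 7 W
1 6/5 2/3 4/15 6/5 -6 7 S
2 120/97 24/29 576/2813 120/97 -6 6 E
3 60/73 60/37 -1080/2701 60/73 -5 6 N
4 120/149 120/109 -2400/16241 120/149 -5 7 W
5 6/5 2/3 4/15 6/5 -6 7 S
6 120/97 24/29 576/2813 120/97 -6 6 E
7 60/73 60/37 -1080/2701 60/73 -5 6 N
final -5 7 W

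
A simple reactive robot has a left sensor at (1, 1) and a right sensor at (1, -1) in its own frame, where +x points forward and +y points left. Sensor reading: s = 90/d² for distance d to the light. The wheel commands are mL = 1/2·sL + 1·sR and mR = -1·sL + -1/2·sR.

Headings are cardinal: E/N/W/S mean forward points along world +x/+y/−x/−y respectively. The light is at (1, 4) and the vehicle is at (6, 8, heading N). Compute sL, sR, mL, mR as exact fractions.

left sensor world pos  = (5, 9); dL² = 41
right sensor world pos = (7, 9); dR² = 61
sL = 90/41 = 90/41
sR = 90/61 = 90/61
mL = 1/2·sL + 1·sR = 6435/2501
mR = -1·sL + -1/2·sR = -7335/2501

90/41 90/61 6435/2501 -7335/2501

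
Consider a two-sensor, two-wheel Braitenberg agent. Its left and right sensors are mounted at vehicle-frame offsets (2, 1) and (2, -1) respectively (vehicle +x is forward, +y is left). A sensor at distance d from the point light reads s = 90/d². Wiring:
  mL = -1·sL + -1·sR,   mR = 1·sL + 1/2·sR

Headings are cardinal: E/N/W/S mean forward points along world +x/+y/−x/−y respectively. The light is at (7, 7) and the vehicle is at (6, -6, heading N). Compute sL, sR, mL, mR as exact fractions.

18/25 90/121 -4428/3025 3303/3025

left sensor world pos  = (5, -4); dL² = 125
right sensor world pos = (7, -4); dR² = 121
sL = 90/125 = 18/25
sR = 90/121 = 90/121
mL = -1·sL + -1·sR = -4428/3025
mR = 1·sL + 1/2·sR = 3303/3025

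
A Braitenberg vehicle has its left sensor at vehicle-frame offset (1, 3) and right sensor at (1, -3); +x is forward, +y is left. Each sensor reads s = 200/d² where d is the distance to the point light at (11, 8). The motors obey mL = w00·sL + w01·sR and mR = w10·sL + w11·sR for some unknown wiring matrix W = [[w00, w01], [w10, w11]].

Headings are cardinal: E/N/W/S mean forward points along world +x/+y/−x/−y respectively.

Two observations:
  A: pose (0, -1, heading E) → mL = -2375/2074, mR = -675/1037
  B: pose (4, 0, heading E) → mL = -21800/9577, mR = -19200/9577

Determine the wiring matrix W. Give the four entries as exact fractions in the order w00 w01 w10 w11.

obs A: pose=(0,-1,E) → sL=25/17, sR=50/61, mL=-2375/2074, mR=-675/1037
obs B: pose=(4,0,E) → sL=200/61, sR=200/157, mL=-21800/9577, mR=-19200/9577
sensor matrix S = [[25/17, 50/61], [200/61, 200/157]]; det S = -8085000/9931349
solve [mL_A; mL_B] = S·[w00; w01] and [mR_A; mR_B] = S·[w10; w11]:
  w00 = -1/2, w01 = -1/2, w10 = -1, w11 = 1

-1/2 -1/2 -1 1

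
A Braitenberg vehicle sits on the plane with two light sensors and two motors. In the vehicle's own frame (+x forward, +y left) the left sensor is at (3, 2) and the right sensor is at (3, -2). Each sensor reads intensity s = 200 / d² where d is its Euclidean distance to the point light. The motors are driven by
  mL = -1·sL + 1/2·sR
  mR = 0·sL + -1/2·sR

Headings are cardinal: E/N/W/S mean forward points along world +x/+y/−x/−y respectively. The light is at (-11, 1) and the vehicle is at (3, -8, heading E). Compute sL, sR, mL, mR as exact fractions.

left sensor world pos  = (6, -6); dL² = 338
right sensor world pos = (6, -10); dR² = 410
sL = 200/338 = 100/169
sR = 200/410 = 20/41
mL = -1·sL + 1/2·sR = -2410/6929
mR = 0·sL + -1/2·sR = -10/41

100/169 20/41 -2410/6929 -10/41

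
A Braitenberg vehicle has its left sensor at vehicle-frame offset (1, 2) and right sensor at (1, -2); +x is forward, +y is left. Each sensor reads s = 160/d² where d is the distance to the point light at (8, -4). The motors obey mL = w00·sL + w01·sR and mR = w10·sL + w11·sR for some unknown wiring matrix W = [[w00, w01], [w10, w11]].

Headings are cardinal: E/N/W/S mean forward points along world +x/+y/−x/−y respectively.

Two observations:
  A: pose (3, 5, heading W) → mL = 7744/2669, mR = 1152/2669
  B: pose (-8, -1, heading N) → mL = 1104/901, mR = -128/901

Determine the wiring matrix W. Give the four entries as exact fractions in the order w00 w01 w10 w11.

1 1 1/2 -1/2

obs A: pose=(3,5,W) → sL=32/17, sR=160/157, mL=7744/2669, mR=1152/2669
obs B: pose=(-8,-1,N) → sL=8/17, sR=40/53, mL=1104/901, mR=-128/901
sensor matrix S = [[32/17, 160/157], [8/17, 40/53]]; det S = 133120/141457
solve [mL_A; mL_B] = S·[w00; w01] and [mR_A; mR_B] = S·[w10; w11]:
  w00 = 1, w01 = 1, w10 = 1/2, w11 = -1/2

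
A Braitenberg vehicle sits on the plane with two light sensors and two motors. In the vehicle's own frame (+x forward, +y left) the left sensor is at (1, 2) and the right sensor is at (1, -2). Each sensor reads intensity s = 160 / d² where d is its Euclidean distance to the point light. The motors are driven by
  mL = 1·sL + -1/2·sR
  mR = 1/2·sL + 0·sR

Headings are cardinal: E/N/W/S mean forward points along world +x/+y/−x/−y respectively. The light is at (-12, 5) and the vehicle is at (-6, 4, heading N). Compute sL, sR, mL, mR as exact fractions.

10 5/2 35/4 5

left sensor world pos  = (-8, 5); dL² = 16
right sensor world pos = (-4, 5); dR² = 64
sL = 160/16 = 10
sR = 160/64 = 5/2
mL = 1·sL + -1/2·sR = 35/4
mR = 1/2·sL + 0·sR = 5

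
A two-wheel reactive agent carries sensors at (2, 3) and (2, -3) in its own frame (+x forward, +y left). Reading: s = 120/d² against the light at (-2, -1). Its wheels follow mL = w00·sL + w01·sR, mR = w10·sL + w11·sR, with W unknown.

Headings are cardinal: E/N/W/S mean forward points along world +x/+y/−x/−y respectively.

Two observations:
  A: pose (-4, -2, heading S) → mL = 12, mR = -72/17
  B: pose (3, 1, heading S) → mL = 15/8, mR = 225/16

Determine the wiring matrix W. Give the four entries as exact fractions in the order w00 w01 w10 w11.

1 0 -1/2 1/2

obs A: pose=(-4,-2,S) → sL=12, sR=60/17, mL=12, mR=-72/17
obs B: pose=(3,1,S) → sL=15/8, sR=30, mL=15/8, mR=225/16
sensor matrix S = [[12, 60/17], [15/8, 30]]; det S = 12015/34
solve [mL_A; mL_B] = S·[w00; w01] and [mR_A; mR_B] = S·[w10; w11]:
  w00 = 1, w01 = 0, w10 = -1/2, w11 = 1/2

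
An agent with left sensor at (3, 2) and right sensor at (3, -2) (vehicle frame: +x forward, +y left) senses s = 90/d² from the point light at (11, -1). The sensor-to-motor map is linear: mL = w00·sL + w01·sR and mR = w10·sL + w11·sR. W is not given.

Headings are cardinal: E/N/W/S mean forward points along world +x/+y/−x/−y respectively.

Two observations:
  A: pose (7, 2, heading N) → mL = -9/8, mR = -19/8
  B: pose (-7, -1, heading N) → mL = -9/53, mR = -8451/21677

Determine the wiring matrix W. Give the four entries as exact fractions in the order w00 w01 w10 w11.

obs A: pose=(7,2,N) → sL=5/4, sR=9/4, mL=-9/8, mR=-19/8
obs B: pose=(-7,-1,N) → sL=90/409, sR=18/53, mL=-9/53, mR=-8451/21677
sensor matrix S = [[5/4, 9/4], [90/409, 18/53]]; det S = -1530/21677
solve [mL_A; mL_B] = S·[w00; w01] and [mR_A; mR_B] = S·[w10; w11]:
  w00 = 0, w01 = -1/2, w10 = -1, w11 = -1/2

0 -1/2 -1 -1/2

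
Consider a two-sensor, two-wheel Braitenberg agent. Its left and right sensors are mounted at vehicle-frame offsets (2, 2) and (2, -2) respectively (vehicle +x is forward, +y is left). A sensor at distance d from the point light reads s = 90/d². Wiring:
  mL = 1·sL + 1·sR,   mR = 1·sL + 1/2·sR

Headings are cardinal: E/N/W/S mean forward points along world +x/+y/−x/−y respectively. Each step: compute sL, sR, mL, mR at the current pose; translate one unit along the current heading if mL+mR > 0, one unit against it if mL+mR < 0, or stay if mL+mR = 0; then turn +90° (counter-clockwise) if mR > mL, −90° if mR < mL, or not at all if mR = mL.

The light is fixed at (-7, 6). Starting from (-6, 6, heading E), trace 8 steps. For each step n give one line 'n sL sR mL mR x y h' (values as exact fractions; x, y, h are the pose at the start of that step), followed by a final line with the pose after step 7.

n=0: pose=(-6,6,E); sL=90/13, sR=90/13; mL=180/13, mR=135/13; mL+mR=315/13 → advance +1; mR−mL=-45/13 → turn -1·90°
n=1: pose=(-5,6,S); sL=9/2, sR=45/2; mL=27, mR=63/4; mL+mR=171/4 → advance +1; mR−mL=-45/4 → turn -1·90°
n=2: pose=(-5,5,W); sL=10, sR=90; mL=100, mR=55; mL+mR=155 → advance +1; mR−mL=-45 → turn -1·90°
n=3: pose=(-6,5,N); sL=45, sR=9; mL=54, mR=99/2; mL+mR=207/2 → advance +1; mR−mL=-9/2 → turn -1·90°
n=4: pose=(-6,6,E); sL=90/13, sR=90/13; mL=180/13, mR=135/13; mL+mR=315/13 → advance +1; mR−mL=-45/13 → turn -1·90°
n=5: pose=(-5,6,S); sL=9/2, sR=45/2; mL=27, mR=63/4; mL+mR=171/4 → advance +1; mR−mL=-45/4 → turn -1·90°
n=6: pose=(-5,5,W); sL=10, sR=90; mL=100, mR=55; mL+mR=155 → advance +1; mR−mL=-45 → turn -1·90°
n=7: pose=(-6,5,N); sL=45, sR=9; mL=54, mR=99/2; mL+mR=207/2 → advance +1; mR−mL=-9/2 → turn -1·90°

0 90/13 90/13 180/13 135/13 -6 6 E
1 9/2 45/2 27 63/4 -5 6 S
2 10 90 100 55 -5 5 W
3 45 9 54 99/2 -6 5 N
4 90/13 90/13 180/13 135/13 -6 6 E
5 9/2 45/2 27 63/4 -5 6 S
6 10 90 100 55 -5 5 W
7 45 9 54 99/2 -6 5 N
final -6 6 E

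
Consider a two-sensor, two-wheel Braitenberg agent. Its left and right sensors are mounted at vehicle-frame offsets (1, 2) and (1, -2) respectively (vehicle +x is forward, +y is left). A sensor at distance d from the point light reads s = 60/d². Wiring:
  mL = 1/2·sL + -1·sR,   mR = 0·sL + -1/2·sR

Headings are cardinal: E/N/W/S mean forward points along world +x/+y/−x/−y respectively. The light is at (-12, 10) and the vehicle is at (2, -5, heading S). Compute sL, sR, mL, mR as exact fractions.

15/128 3/20 -117/1280 -3/40

left sensor world pos  = (4, -6); dL² = 512
right sensor world pos = (0, -6); dR² = 400
sL = 60/512 = 15/128
sR = 60/400 = 3/20
mL = 1/2·sL + -1·sR = -117/1280
mR = 0·sL + -1/2·sR = -3/40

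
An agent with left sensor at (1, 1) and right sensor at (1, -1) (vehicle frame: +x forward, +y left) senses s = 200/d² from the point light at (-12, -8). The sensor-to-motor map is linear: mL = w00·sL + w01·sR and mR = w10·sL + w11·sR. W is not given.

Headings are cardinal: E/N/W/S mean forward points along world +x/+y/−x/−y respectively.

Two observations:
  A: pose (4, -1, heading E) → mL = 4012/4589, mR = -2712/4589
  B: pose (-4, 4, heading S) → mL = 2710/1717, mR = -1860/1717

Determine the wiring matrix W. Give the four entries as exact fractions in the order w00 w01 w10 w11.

1 1/2 -1/2 -1/2

obs A: pose=(4,-1,E) → sL=200/353, sR=8/13, mL=4012/4589, mR=-2712/4589
obs B: pose=(-4,4,S) → sL=100/101, sR=20/17, mL=2710/1717, mR=-1860/1717
sensor matrix S = [[200/353, 8/13], [100/101, 20/17]]; det S = 451200/7879313
solve [mL_A; mL_B] = S·[w00; w01] and [mR_A; mR_B] = S·[w10; w11]:
  w00 = 1, w01 = 1/2, w10 = -1/2, w11 = -1/2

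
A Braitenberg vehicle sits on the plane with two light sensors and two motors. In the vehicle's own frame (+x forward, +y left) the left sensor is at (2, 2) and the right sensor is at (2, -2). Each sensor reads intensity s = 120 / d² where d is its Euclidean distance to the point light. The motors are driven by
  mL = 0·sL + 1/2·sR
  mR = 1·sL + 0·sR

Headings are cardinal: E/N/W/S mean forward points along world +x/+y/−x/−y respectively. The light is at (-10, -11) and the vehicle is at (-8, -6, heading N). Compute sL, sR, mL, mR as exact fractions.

left sensor world pos  = (-10, -4); dL² = 49
right sensor world pos = (-6, -4); dR² = 65
sL = 120/49 = 120/49
sR = 120/65 = 24/13
mL = 0·sL + 1/2·sR = 12/13
mR = 1·sL + 0·sR = 120/49

120/49 24/13 12/13 120/49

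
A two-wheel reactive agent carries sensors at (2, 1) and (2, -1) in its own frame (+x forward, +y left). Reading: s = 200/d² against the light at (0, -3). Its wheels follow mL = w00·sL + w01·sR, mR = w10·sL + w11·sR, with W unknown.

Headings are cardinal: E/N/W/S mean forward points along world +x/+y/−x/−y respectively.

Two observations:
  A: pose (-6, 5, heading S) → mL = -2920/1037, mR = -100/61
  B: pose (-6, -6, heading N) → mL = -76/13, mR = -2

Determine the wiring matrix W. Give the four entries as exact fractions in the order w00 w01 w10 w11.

-1/2 -1/2 -1/2 0

obs A: pose=(-6,5,S) → sL=200/61, sR=40/17, mL=-2920/1037, mR=-100/61
obs B: pose=(-6,-6,N) → sL=4, sR=100/13, mL=-76/13, mR=-2
sensor matrix S = [[200/61, 40/17], [4, 100/13]]; det S = 213120/13481
solve [mL_A; mL_B] = S·[w00; w01] and [mR_A; mR_B] = S·[w10; w11]:
  w00 = -1/2, w01 = -1/2, w10 = -1/2, w11 = 0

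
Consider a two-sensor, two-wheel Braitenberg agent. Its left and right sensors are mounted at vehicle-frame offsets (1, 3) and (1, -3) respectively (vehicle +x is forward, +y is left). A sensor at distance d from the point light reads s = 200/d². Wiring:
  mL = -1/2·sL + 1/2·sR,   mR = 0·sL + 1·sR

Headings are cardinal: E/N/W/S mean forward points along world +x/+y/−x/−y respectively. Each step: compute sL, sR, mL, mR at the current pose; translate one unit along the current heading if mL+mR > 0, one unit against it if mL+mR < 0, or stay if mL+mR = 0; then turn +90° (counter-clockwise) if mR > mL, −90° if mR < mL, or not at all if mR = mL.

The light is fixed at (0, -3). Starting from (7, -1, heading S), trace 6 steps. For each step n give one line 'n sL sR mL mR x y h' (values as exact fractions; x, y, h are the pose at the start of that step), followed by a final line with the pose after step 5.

0 200/101 200/17 8400/1717 200/17 7 -1 S
1 5/2 50/17 15/68 50/17 7 -2 E
2 200/29 8/5 -384/145 8/5 8 -2 N
3 100/29 100/29 0 100/29 8 -3 W
4 200/101 200/17 8400/1717 200/17 7 -3 S
5 50/17 5/2 -15/68 5/2 7 -4 E
final 8 -4 N

n=0: pose=(7,-1,S); sL=200/101, sR=200/17; mL=8400/1717, mR=200/17; mL+mR=28600/1717 → advance +1; mR−mL=11800/1717 → turn +1·90°
n=1: pose=(7,-2,E); sL=5/2, sR=50/17; mL=15/68, mR=50/17; mL+mR=215/68 → advance +1; mR−mL=185/68 → turn +1·90°
n=2: pose=(8,-2,N); sL=200/29, sR=8/5; mL=-384/145, mR=8/5; mL+mR=-152/145 → advance -1; mR−mL=616/145 → turn +1·90°
n=3: pose=(8,-3,W); sL=100/29, sR=100/29; mL=0, mR=100/29; mL+mR=100/29 → advance +1; mR−mL=100/29 → turn +1·90°
n=4: pose=(7,-3,S); sL=200/101, sR=200/17; mL=8400/1717, mR=200/17; mL+mR=28600/1717 → advance +1; mR−mL=11800/1717 → turn +1·90°
n=5: pose=(7,-4,E); sL=50/17, sR=5/2; mL=-15/68, mR=5/2; mL+mR=155/68 → advance +1; mR−mL=185/68 → turn +1·90°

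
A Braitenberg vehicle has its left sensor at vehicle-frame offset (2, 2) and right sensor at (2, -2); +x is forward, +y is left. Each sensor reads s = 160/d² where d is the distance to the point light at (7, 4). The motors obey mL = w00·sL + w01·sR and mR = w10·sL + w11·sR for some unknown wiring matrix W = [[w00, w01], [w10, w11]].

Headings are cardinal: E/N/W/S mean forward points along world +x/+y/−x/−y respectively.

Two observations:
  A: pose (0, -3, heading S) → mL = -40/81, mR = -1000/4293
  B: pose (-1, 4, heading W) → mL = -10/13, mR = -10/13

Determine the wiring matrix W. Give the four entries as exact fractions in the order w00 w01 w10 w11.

obs A: pose=(0,-3,S) → sL=80/53, sR=80/81, mL=-40/81, mR=-1000/4293
obs B: pose=(-1,4,W) → sL=20/13, sR=20/13, mL=-10/13, mR=-10/13
sensor matrix S = [[80/53, 80/81], [20/13, 20/13]]; det S = 44800/55809
solve [mL_A; mL_B] = S·[w00; w01] and [mR_A; mR_B] = S·[w10; w11]:
  w00 = 0, w01 = -1/2, w10 = 1/2, w11 = -1

0 -1/2 1/2 -1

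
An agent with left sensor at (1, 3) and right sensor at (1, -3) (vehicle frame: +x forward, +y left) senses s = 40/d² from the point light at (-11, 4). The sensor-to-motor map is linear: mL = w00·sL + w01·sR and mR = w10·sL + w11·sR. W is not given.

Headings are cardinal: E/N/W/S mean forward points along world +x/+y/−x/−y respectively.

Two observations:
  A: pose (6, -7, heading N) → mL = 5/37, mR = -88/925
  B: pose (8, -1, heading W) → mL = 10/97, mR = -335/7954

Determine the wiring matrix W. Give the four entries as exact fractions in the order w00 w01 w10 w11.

1 0 -1 1/2

obs A: pose=(6,-7,N) → sL=5/37, sR=2/25, mL=5/37, mR=-88/925
obs B: pose=(8,-1,W) → sL=10/97, sR=5/41, mL=10/97, mR=-335/7954
sensor matrix S = [[5/37, 2/25], [10/97, 5/41]]; det S = 6057/735745
solve [mL_A; mL_B] = S·[w00; w01] and [mR_A; mR_B] = S·[w10; w11]:
  w00 = 1, w01 = 0, w10 = -1, w11 = 1/2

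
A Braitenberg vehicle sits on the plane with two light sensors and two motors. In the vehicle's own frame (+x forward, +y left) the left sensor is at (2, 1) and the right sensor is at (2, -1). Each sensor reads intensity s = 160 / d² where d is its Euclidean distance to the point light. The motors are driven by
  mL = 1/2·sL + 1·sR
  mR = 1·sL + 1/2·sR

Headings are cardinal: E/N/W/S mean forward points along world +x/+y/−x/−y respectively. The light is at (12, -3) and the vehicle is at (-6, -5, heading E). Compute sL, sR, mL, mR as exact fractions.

left sensor world pos  = (-4, -4); dL² = 257
right sensor world pos = (-4, -6); dR² = 265
sL = 160/257 = 160/257
sR = 160/265 = 32/53
mL = 1/2·sL + 1·sR = 12464/13621
mR = 1·sL + 1/2·sR = 12592/13621

160/257 32/53 12464/13621 12592/13621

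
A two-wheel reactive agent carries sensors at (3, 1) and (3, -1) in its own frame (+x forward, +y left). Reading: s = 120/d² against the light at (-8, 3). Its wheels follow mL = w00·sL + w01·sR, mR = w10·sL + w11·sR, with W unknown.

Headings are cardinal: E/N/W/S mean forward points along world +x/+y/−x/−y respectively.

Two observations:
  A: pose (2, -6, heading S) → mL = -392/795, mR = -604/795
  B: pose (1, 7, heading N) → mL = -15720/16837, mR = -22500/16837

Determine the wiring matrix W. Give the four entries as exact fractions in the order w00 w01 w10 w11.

obs A: pose=(2,-6,S) → sL=24/53, sR=8/15, mL=-392/795, mR=-604/795
obs B: pose=(1,7,N) → sL=120/113, sR=120/149, mL=-15720/16837, mR=-22500/16837
sensor matrix S = [[24/53, 8/15], [120/113, 120/149]]; det S = -179968/892361
solve [mL_A; mL_B] = S·[w00; w01] and [mR_A; mR_B] = S·[w10; w11]:
  w00 = -1/2, w01 = -1/2, w10 = -1/2, w11 = -1

-1/2 -1/2 -1/2 -1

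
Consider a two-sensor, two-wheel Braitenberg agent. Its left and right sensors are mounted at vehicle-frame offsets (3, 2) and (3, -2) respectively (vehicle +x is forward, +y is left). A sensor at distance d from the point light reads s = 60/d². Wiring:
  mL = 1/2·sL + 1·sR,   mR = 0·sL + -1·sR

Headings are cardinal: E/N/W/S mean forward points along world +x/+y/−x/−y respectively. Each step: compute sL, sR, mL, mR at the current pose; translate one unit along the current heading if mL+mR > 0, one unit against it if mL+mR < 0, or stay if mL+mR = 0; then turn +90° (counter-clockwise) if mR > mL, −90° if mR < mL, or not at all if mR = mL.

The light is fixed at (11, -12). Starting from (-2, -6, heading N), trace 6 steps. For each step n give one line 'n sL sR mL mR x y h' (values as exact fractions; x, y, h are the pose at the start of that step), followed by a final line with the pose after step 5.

n=0: pose=(-2,-6,N); sL=10/51, sR=30/101; mL=2035/5151, mR=-30/101; mL+mR=5/51 → advance +1; mR−mL=-3565/5151 → turn -1·90°
n=1: pose=(-2,-5,E); sL=60/181, sR=12/25; mL=2922/4525, mR=-12/25; mL+mR=30/181 → advance +1; mR−mL=-5094/4525 → turn -1·90°
n=2: pose=(-1,-5,S); sL=15/29, sR=15/53; mL=1665/3074, mR=-15/53; mL+mR=15/58 → advance +1; mR−mL=-2535/3074 → turn -1·90°
n=3: pose=(-1,-6,W); sL=60/241, sR=60/289; mL=23130/69649, mR=-60/289; mL+mR=30/241 → advance +1; mR−mL=-37590/69649 → turn -1·90°
n=4: pose=(-2,-6,N); sL=10/51, sR=30/101; mL=2035/5151, mR=-30/101; mL+mR=5/51 → advance +1; mR−mL=-3565/5151 → turn -1·90°
n=5: pose=(-2,-5,E); sL=60/181, sR=12/25; mL=2922/4525, mR=-12/25; mL+mR=30/181 → advance +1; mR−mL=-5094/4525 → turn -1·90°

0 10/51 30/101 2035/5151 -30/101 -2 -6 N
1 60/181 12/25 2922/4525 -12/25 -2 -5 E
2 15/29 15/53 1665/3074 -15/53 -1 -5 S
3 60/241 60/289 23130/69649 -60/289 -1 -6 W
4 10/51 30/101 2035/5151 -30/101 -2 -6 N
5 60/181 12/25 2922/4525 -12/25 -2 -5 E
final -1 -5 S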